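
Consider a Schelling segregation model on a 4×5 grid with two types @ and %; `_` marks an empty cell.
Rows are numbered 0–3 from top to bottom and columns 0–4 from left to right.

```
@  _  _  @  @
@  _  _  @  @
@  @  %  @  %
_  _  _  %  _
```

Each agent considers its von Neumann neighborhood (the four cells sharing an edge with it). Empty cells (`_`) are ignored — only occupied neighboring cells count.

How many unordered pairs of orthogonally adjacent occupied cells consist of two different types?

5

Scan each occupied cell's neighbors to the right and below so each pair is counted once.
Row 0: @(0,0)–@(1,0)= @(0,3)–@(0,4)= @(0,3)–@(1,3)= @(0,4)–@(1,4)=  → 0/4 unlike.
Row 1: @(1,0)–@(2,0)= @(1,3)–@(1,4)= @(1,3)–@(2,3)= @(1,4)–%(2,4)≠  → 1/4 unlike.
Row 2: @(2,0)–@(2,1)= @(2,1)–%(2,2)≠ %(2,2)–@(2,3)≠ @(2,3)–%(2,4)≠ @(2,3)–%(3,3)≠  → 4/5 unlike.
Total adjacent occupied pairs: 13; unlike-type pairs: 5.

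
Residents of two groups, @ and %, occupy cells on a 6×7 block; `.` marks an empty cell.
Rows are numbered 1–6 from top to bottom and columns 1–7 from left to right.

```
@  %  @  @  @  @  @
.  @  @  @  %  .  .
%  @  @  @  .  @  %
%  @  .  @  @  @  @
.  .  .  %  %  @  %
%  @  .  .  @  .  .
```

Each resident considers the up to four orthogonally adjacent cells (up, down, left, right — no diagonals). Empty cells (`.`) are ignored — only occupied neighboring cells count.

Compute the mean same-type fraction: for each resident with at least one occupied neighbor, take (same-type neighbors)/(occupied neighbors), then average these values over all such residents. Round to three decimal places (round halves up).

(1,1)@ 0/1
(1,2)% 0/3
(1,3)@ 2/3
(1,4)@ 3/3
(1,5)@ 2/3
(1,6)@ 2/2
(1,7)@ 1/1
(2,2)@ 2/3
(2,3)@ 4/4
(2,4)@ 3/4
(2,5)% 0/2
(3,1)% 1/2
(3,2)@ 3/4
(3,3)@ 3/3
(3,4)@ 3/3
(3,6)@ 1/2
(3,7)% 0/2
(4,1)% 1/2
(4,2)@ 1/2
(4,4)@ 2/3
(4,5)@ 2/3
(4,6)@ 4/4
(4,7)@ 1/3
(5,4)% 1/2
(5,5)% 1/4
(5,6)@ 1/3
(5,7)% 0/2
(6,1)% 0/1
(6,2)@ 0/1
(6,5)@ 0/1
Sum over 30 residents: 0/1 + 0/3 + 2/3 + 3/3 + 2/3 + 2/2 + 1/1 + 2/3 + 4/4 + 3/4 + 0/2 + 1/2 + 3/4 + 3/3 + 3/3 + 1/2 + 0/2 + 1/2 + 1/2 + 2/3 + 2/3 + 4/4 + 1/3 + 1/2 + 1/4 + 1/3 + 0/2 + 0/1 + 0/1 + 0/1 = 61/4; mean = 61/4 ÷ 30 = 61/120 = 0.508333… → 0.508.

0.508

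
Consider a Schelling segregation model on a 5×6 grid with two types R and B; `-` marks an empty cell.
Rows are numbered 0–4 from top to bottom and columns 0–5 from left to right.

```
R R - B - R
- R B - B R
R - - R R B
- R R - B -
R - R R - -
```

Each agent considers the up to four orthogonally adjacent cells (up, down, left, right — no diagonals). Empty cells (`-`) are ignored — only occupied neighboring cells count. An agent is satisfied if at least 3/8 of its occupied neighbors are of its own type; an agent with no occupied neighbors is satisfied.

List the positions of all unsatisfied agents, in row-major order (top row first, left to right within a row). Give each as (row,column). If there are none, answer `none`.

(0,0)R 1/1 ok
(0,1)R 2/2 ok
(0,3)B 0/0 ok
(0,5)R 1/1 ok
(1,1)R 1/2 ok
(1,2)B 0/1 unhappy
(1,4)B 0/2 unhappy
(1,5)R 1/3 unhappy
(2,0)R 0/0 ok
(2,3)R 1/1 ok
(2,4)R 1/4 unhappy
(2,5)B 0/2 unhappy
(3,1)R 1/1 ok
(3,2)R 2/2 ok
(3,4)B 0/1 unhappy
(4,0)R 0/0 ok
(4,2)R 2/2 ok
(4,3)R 1/1 ok

(1,2), (1,4), (1,5), (2,4), (2,5), (3,4)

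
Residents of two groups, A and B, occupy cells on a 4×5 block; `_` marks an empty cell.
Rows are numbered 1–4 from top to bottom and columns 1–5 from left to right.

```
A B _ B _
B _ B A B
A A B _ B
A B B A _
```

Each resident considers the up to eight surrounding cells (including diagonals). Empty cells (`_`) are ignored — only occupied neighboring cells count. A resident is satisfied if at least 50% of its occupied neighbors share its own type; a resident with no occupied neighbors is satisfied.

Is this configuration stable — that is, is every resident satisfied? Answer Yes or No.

No

Row 1: (1,1)A 0/2 ✗ · (1,2)B 2/3 ✓ · (1,4)B 2/3 ✓
Row 2: (2,1)B 1/4 ✗ · (2,3)B 3/5 ✓ · (2,4)A 0/5 ✗ · (2,5)B 2/3 ✓
Row 3: (3,1)A 2/4 ✓ · (3,2)A 2/7 ✗ · (3,3)B 3/6 ✓ · (3,5)B 1/3 ✗
Row 4: (4,1)A 2/3 ✓ · (4,2)B 2/5 ✗ · (4,3)B 2/4 ✓ · (4,4)A 0/3 ✗
For instance (1,1) has only 0/2 same-type neighbors, below 1/2.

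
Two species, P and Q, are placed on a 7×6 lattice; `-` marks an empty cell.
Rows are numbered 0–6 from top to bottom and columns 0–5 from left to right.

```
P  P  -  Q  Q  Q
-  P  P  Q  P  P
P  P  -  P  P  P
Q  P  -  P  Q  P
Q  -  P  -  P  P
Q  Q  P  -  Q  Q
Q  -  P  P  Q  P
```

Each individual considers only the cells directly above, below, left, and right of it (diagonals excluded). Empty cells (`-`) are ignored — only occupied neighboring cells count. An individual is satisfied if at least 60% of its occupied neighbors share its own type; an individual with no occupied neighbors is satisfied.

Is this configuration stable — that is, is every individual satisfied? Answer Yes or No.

No

Row 0: (0,0)P 1/1 ✓ · (0,1)P 2/2 ✓ · (0,3)Q 2/2 ✓ · (0,4)Q 2/3 ✓ · (0,5)Q 1/2 ✗
Row 1: (1,1)P 3/3 ✓ · (1,2)P 1/2 ✗ · (1,3)Q 1/4 ✗ · (1,4)P 2/4 ✗ · (1,5)P 2/3 ✓
Row 2: (2,0)P 1/2 ✗ · (2,1)P 3/3 ✓ · (2,3)P 2/3 ✓ · (2,4)P 3/4 ✓ · (2,5)P 3/3 ✓
Row 3: (3,0)Q 1/3 ✗ · (3,1)P 1/2 ✗ · (3,3)P 1/2 ✗ · (3,4)Q 0/4 ✗ · (3,5)P 2/3 ✓
Row 4: (4,0)Q 2/2 ✓ · (4,2)P 1/1 ✓ · (4,4)P 1/3 ✗ · (4,5)P 2/3 ✓
Row 5: (5,0)Q 3/3 ✓ · (5,1)Q 1/2 ✗ · (5,2)P 2/3 ✓ · (5,4)Q 2/3 ✓ · (5,5)Q 1/3 ✗
Row 6: (6,0)Q 1/1 ✓ · (6,2)P 2/2 ✓ · (6,3)P 1/2 ✗ · (6,4)Q 1/3 ✗ · (6,5)P 0/2 ✗
For instance (0,5) has only 1/2 same-type neighbors, below 3/5.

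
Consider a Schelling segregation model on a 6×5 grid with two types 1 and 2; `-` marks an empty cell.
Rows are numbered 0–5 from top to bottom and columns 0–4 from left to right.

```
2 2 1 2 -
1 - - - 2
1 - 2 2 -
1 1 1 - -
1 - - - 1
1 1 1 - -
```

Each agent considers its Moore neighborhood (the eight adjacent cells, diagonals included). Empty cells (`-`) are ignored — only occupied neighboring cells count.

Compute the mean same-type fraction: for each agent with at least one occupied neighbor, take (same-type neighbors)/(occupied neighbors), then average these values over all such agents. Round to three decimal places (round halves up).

Row 0: (0,0)2 1/2 · (0,1)2 1/3 · (0,2)1 0/2 · (0,3)2 1/2
Row 1: (1,0)1 1/3 · (1,4)2 2/2
Row 2: (2,0)1 3/3 · (2,2)2 1/3 · (2,3)2 2/3
Row 3: (3,0)1 3/3 · (3,1)1 4/5 · (3,2)1 1/3
Row 4: (4,0)1 4/4 · (4,4)1 — no occupied neighbors
Row 5: (5,0)1 2/2 · (5,1)1 3/3 · (5,2)1 1/1
Sum over 16 agents: 1/2 + 1/3 + 0/2 + 1/2 + 1/3 + 2/2 + 3/3 + 1/3 + 2/3 + 3/3 + 4/5 + 1/3 + 4/4 + 2/2 + 3/3 + 1/1 = 54/5; mean = 54/5 ÷ 16 = 27/40 = 0.675 → 0.675.

0.675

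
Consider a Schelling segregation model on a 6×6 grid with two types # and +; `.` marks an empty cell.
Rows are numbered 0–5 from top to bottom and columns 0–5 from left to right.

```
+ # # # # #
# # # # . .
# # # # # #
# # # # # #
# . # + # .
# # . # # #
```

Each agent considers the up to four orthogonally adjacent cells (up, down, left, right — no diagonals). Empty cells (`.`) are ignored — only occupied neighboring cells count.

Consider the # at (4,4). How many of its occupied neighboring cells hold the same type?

Occupied neighbors of (4,4): (3,4)=#, (5,4)=#, (4,3)=+.
Same type (#): 2 of 3.

2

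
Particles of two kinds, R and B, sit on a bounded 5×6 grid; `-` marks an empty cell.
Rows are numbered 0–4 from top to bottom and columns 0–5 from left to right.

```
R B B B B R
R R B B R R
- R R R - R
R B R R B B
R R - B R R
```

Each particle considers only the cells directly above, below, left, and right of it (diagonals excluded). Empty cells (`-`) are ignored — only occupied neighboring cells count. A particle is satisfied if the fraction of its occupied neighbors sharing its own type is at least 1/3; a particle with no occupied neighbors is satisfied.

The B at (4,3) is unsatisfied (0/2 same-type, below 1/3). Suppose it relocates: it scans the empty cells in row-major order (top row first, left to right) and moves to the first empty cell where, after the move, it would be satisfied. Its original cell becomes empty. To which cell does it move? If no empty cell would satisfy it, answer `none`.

none

Vacating (4,3). Empty cells in order:
  (2,0): 0/3 same-type → still unsatisfied.
  (2,4): 1/4 same-type → still unsatisfied.
  (4,2): 0/2 same-type → still unsatisfied.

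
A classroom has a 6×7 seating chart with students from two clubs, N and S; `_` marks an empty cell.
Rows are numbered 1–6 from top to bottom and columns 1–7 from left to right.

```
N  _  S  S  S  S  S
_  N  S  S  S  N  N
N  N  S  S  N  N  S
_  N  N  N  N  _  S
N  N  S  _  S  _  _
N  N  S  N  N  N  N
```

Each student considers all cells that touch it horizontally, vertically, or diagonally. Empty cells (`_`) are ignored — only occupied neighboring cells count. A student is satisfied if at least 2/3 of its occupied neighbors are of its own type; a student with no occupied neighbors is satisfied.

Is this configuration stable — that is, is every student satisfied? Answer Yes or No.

(1,1)N 1/1 satisfied
(1,3)S 3/4 satisfied
(1,4)S 5/5 satisfied
(1,5)S 4/5 satisfied
(1,6)S 3/5 not
(1,7)S 1/3 not
(2,2)N 3/6 not
(2,3)S 5/7 satisfied
(2,4)S 7/8 satisfied
(2,5)S 5/8 not
(2,6)N 3/8 not
(2,7)N 2/5 not
(3,1)N 3/3 satisfied
(3,2)N 4/6 satisfied
(3,3)S 3/8 not
(3,4)S 4/8 not
(3,5)N 4/7 not
(3,6)N 4/7 not
(3,7)S 1/4 not
(4,2)N 5/7 satisfied
(4,3)N 4/7 not
(4,4)N 3/7 not
(4,5)N 3/5 not
(4,7)S 1/2 not
(5,1)N 4/4 satisfied
(5,2)N 5/7 satisfied
(5,3)S 1/7 not
(5,5)S 0/5 not
(6,1)N 3/3 satisfied
(6,2)N 3/5 not
(6,3)S 1/4 not
(6,4)N 1/4 not
(6,5)N 2/3 satisfied
(6,6)N 2/3 satisfied
(6,7)N 1/1 satisfied
For instance (1,6) has only 3/5 same-type neighbors, below 2/3.

No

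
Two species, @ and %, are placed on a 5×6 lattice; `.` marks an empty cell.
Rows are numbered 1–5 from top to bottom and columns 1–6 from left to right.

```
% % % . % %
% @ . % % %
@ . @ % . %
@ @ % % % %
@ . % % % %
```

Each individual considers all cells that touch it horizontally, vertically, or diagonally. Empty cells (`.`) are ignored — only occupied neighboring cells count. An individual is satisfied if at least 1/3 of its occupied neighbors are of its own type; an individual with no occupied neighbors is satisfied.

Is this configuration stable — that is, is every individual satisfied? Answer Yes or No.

Row 1: (1,1)% 2/3 satisfied · (1,2)% 3/4 satisfied · (1,3)% 2/3 satisfied · (1,5)% 4/4 satisfied · (1,6)% 3/3 satisfied
Row 2: (2,1)% 2/4 satisfied · (2,2)@ 2/6 satisfied · (2,4)% 4/5 satisfied · (2,5)% 6/6 satisfied · (2,6)% 4/4 satisfied
Row 3: (3,1)@ 3/4 satisfied · (3,3)@ 2/6 satisfied · (3,4)% 5/6 satisfied · (3,6)% 4/4 satisfied
Row 4: (4,1)@ 3/3 satisfied · (4,2)@ 4/6 satisfied · (4,3)% 4/6 satisfied · (4,4)% 6/7 satisfied · (4,5)% 7/7 satisfied · (4,6)% 4/4 satisfied
Row 5: (5,1)@ 2/2 satisfied · (5,3)% 3/4 satisfied · (5,4)% 5/5 satisfied · (5,5)% 5/5 satisfied · (5,6)% 3/3 satisfied
All meet the threshold, so the configuration is stable.

Yes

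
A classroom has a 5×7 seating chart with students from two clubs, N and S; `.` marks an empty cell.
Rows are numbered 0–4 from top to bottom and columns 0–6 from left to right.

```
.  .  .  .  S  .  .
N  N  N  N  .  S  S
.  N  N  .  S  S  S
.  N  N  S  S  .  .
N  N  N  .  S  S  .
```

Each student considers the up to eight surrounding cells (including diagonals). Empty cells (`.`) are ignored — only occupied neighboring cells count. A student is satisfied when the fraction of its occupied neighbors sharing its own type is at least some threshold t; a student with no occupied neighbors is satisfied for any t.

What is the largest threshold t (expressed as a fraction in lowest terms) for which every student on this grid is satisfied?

Row 0: (0,4)S 1/2
Row 1: (1,0)N 2/2 · (1,1)N 4/4 · (1,2)N 4/4 · (1,3)N 2/4 · (1,5)S 5/5 · (1,6)S 3/3
Row 2: (2,1)N 6/6 · (2,2)N 6/7 · (2,4)S 4/5 · (2,5)S 5/5 · (2,6)S 3/3
Row 3: (3,1)N 6/6 · (3,2)N 5/6 · (3,3)S 3/6 · (3,4)S 5/5
Row 4: (4,0)N 2/2 · (4,1)N 4/4 · (4,2)N 3/4 · (4,4)S 3/3 · (4,5)S 2/2
The smallest same-type fraction is 1/2 at (0,4), which reduces to 1/2. Any threshold above that leaves this student unsatisfied.

1/2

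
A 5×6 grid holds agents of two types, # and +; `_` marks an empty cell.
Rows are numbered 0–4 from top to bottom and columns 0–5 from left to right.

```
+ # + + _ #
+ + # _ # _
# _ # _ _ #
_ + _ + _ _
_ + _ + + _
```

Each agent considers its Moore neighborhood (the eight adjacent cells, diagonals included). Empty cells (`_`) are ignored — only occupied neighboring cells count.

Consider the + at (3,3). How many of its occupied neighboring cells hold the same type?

Occupied neighbors of (3,3): (2,2)=#, (4,3)=+, (4,4)=+.
Same type (+): 2 of 3.

2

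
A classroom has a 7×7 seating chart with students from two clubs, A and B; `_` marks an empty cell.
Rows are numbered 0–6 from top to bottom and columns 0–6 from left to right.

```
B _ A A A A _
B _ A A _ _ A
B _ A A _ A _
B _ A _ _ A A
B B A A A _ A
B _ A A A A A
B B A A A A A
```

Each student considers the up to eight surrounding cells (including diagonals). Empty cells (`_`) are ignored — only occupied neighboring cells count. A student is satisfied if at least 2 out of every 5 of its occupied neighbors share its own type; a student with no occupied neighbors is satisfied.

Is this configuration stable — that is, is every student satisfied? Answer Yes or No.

Yes

(0,0)B 1/1 satisfied
(0,2)A 3/3 satisfied
(0,3)A 4/4 satisfied
(0,4)A 3/3 satisfied
(0,5)A 2/2 satisfied
(1,0)B 2/2 satisfied
(1,2)A 5/5 satisfied
(1,3)A 6/6 satisfied
(1,6)A 2/2 satisfied
(2,0)B 2/2 satisfied
(2,2)A 4/4 satisfied
(2,3)A 4/4 satisfied
(2,5)A 3/3 satisfied
(3,0)B 3/3 satisfied
(3,2)A 4/5 satisfied
(3,5)A 4/4 satisfied
(3,6)A 3/3 satisfied
(4,0)B 3/3 satisfied
(4,1)B 3/6 satisfied
(4,2)A 4/5 satisfied
(4,3)A 6/6 satisfied
(4,4)A 5/5 satisfied
(4,6)A 4/4 satisfied
(5,0)B 4/4 satisfied
(5,2)A 5/7 satisfied
(5,3)A 8/8 satisfied
(5,4)A 7/7 satisfied
(5,5)A 7/7 satisfied
(5,6)A 4/4 satisfied
(6,0)B 2/2 satisfied
(6,1)B 2/4 satisfied
(6,2)A 3/4 satisfied
(6,3)A 5/5 satisfied
(6,4)A 5/5 satisfied
(6,5)A 5/5 satisfied
(6,6)A 3/3 satisfied
All meet the threshold, so the configuration is stable.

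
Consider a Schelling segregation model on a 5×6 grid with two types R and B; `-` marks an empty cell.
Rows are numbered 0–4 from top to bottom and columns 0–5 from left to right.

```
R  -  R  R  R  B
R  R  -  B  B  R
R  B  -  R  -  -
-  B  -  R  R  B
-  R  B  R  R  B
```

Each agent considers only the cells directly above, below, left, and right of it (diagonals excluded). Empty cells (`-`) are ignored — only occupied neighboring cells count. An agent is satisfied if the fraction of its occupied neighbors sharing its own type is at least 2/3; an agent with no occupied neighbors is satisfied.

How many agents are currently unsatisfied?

14

Row 0: (0,0)R 1/1 ✓ · (0,2)R 1/1 ✓ · (0,3)R 2/3 ✓ · (0,4)R 1/3 ✗ · (0,5)B 0/2 ✗
Row 1: (1,0)R 3/3 ✓ · (1,1)R 1/2 ✗ · (1,3)B 1/3 ✗ · (1,4)B 1/3 ✗ · (1,5)R 0/2 ✗
Row 2: (2,0)R 1/2 ✗ · (2,1)B 1/3 ✗ · (2,3)R 1/2 ✗
Row 3: (3,1)B 1/2 ✗ · (3,3)R 3/3 ✓ · (3,4)R 2/3 ✓ · (3,5)B 1/2 ✗
Row 4: (4,1)R 0/2 ✗ · (4,2)B 0/2 ✗ · (4,3)R 2/3 ✓ · (4,4)R 2/3 ✓ · (4,5)B 1/2 ✗
Unsatisfied: (0,4), (0,5), (1,1), (1,3), (1,4), (1,5), (2,0), (2,1), (2,3), (3,1), (3,5), (4,1), (4,2), (4,5) — 14 in total.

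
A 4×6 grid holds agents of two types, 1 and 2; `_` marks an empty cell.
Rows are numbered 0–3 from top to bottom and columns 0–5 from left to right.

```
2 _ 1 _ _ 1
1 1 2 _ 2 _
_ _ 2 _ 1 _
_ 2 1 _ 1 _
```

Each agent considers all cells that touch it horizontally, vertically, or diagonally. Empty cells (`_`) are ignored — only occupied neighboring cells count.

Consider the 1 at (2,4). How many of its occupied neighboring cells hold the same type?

Occupied neighbors of (2,4): (1,4)=2, (3,4)=1.
Same type (1): 1 of 2.

1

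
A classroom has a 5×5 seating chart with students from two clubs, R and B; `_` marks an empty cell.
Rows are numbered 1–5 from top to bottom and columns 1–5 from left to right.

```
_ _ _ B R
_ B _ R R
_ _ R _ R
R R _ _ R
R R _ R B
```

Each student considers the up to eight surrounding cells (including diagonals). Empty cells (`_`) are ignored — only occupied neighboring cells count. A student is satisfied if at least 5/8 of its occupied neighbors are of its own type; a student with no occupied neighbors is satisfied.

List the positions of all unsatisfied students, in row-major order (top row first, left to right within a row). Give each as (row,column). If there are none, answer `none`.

Row 1: (1,4)B 0/3 ✗ · (1,5)R 2/3 ✓
Row 2: (2,2)B 0/1 ✗ · (2,4)R 4/5 ✓ · (2,5)R 3/4 ✓
Row 3: (3,3)R 2/3 ✓ · (3,5)R 3/3 ✓
Row 4: (4,1)R 3/3 ✓ · (4,2)R 4/4 ✓ · (4,5)R 2/3 ✓
Row 5: (5,1)R 3/3 ✓ · (5,2)R 3/3 ✓ · (5,4)R 1/2 ✗ · (5,5)B 0/2 ✗

(1,4), (2,2), (5,4), (5,5)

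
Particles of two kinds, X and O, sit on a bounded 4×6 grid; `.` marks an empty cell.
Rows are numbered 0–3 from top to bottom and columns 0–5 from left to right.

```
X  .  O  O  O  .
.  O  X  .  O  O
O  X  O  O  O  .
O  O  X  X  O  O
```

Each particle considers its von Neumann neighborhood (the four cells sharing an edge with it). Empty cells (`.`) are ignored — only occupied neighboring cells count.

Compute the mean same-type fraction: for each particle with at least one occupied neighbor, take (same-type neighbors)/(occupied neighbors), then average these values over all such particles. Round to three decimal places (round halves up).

0.588

Row 0: (0,0)X — no occupied neighbors · (0,2)O 1/2 · (0,3)O 2/2 · (0,4)O 2/2
Row 1: (1,1)O 0/2 · (1,2)X 0/3 · (1,4)O 3/3 · (1,5)O 1/1
Row 2: (2,0)O 1/2 · (2,1)X 0/4 · (2,2)O 1/4 · (2,3)O 2/3 · (2,4)O 3/3
Row 3: (3,0)O 2/2 · (3,1)O 1/3 · (3,2)X 1/3 · (3,3)X 1/3 · (3,4)O 2/3 · (3,5)O 1/1
Sum over 18 particles: 1/2 + 2/2 + 2/2 + 0/2 + 0/3 + 3/3 + 1/1 + 1/2 + 0/4 + 1/4 + 2/3 + 3/3 + 2/2 + 1/3 + 1/3 + 1/3 + 2/3 + 1/1 = 127/12; mean = 127/12 ÷ 18 = 127/216 = 0.587962… → 0.588.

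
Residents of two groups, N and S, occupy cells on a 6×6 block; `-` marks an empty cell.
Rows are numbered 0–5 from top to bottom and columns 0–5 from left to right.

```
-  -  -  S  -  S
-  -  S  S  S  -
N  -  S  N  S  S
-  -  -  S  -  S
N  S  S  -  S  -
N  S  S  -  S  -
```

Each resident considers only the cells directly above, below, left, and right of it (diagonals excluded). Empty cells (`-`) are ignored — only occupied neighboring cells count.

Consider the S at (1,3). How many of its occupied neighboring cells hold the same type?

Occupied neighbors of (1,3): (0,3)=S, (2,3)=N, (1,2)=S, (1,4)=S.
Same type (S): 3 of 4.

3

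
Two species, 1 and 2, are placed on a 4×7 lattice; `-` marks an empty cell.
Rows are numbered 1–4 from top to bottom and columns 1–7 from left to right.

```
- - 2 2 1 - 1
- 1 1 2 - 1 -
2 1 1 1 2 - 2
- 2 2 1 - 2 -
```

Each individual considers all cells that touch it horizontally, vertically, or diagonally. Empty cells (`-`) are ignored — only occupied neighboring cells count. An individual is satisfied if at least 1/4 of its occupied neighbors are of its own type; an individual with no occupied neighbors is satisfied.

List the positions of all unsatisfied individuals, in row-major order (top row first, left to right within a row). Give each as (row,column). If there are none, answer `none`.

(1,3)2 2/4 ok
(1,4)2 2/4 ok
(1,5)1 1/3 ok
(1,7)1 1/1 ok
(2,2)1 3/5 ok
(2,3)1 4/7 ok
(2,4)2 3/7 ok
(2,6)1 2/4 ok
(3,1)2 1/3 ok
(3,2)1 3/6 ok
(3,3)1 5/8 ok
(3,4)1 3/6 ok
(3,5)2 2/5 ok
(3,7)2 1/2 ok
(4,2)2 2/4 ok
(4,3)2 1/5 unhappy
(4,4)1 2/4 ok
(4,6)2 2/2 ok

(4,3)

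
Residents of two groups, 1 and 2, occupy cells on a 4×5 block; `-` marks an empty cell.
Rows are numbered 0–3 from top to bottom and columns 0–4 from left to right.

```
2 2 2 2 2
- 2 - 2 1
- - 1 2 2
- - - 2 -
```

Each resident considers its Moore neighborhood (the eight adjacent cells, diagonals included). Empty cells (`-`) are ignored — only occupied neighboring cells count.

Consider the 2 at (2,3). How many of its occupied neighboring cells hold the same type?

3

Occupied neighbors of (2,3): (1,3)=2, (1,4)=1, (2,2)=1, (2,4)=2, (3,3)=2.
Same type (2): 3 of 5.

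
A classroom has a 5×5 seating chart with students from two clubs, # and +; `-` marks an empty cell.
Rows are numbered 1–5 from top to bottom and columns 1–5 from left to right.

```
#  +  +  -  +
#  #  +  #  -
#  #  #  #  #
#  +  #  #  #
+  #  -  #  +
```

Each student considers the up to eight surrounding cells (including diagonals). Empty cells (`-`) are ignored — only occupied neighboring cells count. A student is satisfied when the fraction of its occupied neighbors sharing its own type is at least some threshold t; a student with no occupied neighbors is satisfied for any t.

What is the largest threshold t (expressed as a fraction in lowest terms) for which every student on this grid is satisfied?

Row 1: (1,1)# 2/3 · (1,2)+ 2/5 · (1,3)+ 2/4 · (1,5)+ 0/1
Row 2: (2,1)# 4/5 · (2,2)# 5/8 · (2,3)+ 2/7 · (2,4)# 3/6
Row 3: (3,1)# 4/5 · (3,2)# 6/8 · (3,3)# 6/8 · (3,4)# 6/7 · (3,5)# 4/4
Row 4: (4,1)# 3/5 · (4,2)+ 1/7 · (4,3)# 6/7 · (4,4)# 6/7 · (4,5)# 4/5
Row 5: (5,1)+ 1/3 · (5,2)# 2/4 · (5,4)# 3/4 · (5,5)+ 0/3
The smallest same-type fraction is 0/1 at (1,5), which reduces to 0/1. Any threshold above that leaves this student unsatisfied.

0/1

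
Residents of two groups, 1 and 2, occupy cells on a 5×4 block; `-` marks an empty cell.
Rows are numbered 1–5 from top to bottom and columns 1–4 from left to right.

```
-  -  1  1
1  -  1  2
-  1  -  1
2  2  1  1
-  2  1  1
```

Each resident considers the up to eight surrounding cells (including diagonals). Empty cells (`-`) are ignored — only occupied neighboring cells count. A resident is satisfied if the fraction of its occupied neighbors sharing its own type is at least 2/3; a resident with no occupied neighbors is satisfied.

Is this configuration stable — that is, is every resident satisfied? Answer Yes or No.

No

(1,3)1 2/3 ok
(1,4)1 2/3 ok
(2,1)1 1/1 ok
(2,3)1 4/5 ok
(2,4)2 0/4 unhappy
(3,2)1 3/5 unhappy
(3,4)1 3/4 ok
(4,1)2 2/3 ok
(4,2)2 2/5 unhappy
(4,3)1 5/7 ok
(4,4)1 4/4 ok
(5,2)2 2/4 unhappy
(5,3)1 3/5 unhappy
(5,4)1 3/3 ok
For instance (2,4) has only 0/4 same-type neighbors, below 2/3.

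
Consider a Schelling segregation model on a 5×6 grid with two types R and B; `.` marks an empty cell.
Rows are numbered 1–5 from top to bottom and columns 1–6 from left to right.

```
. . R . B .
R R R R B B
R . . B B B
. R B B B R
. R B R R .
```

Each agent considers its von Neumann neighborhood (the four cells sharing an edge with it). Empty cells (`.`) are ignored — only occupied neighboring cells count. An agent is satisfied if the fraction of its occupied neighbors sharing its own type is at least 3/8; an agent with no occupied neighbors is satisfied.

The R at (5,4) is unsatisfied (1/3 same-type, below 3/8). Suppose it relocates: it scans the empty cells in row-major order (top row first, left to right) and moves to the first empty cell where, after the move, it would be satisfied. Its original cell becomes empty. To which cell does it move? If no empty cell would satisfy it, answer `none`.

Vacating (5,4). Empty cells in order:
  (1,1): 1/1 same-type → satisfied — stop here.

(1,1)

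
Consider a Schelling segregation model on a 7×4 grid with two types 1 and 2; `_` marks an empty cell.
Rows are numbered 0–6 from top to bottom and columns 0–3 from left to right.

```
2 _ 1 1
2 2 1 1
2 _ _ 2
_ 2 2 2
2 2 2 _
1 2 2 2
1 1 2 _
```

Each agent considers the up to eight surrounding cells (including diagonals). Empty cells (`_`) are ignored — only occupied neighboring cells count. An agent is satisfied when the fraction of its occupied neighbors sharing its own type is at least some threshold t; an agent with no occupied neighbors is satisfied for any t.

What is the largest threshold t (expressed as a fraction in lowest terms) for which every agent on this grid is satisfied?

Row 0: (0,0)2 2/2 · (0,2)1 3/4 · (0,3)1 3/3
Row 1: (1,0)2 3/3 · (1,1)2 3/5 · (1,2)1 3/5 · (1,3)1 3/4
Row 2: (2,0)2 3/3 · (2,3)2 2/4
Row 3: (3,1)2 5/5 · (3,2)2 5/5 · (3,3)2 3/3
Row 4: (4,0)2 3/4 · (4,1)2 6/7 · (4,2)2 7/7
Row 5: (5,0)1 2/5 · (5,1)2 5/8 · (5,2)2 5/6 · (5,3)2 3/3
Row 6: (6,0)1 2/3 · (6,1)1 2/5 · (6,2)2 3/4
The smallest same-type fraction is 2/5 at (5,0), which reduces to 2/5. Any threshold above that leaves this agent unsatisfied.

2/5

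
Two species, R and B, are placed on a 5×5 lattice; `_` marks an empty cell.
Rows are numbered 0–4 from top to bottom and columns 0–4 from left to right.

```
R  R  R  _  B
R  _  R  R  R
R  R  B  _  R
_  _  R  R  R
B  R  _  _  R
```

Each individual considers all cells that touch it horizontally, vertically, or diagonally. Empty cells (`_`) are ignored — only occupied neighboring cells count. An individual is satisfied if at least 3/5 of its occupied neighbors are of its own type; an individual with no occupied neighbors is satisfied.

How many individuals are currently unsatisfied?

4

(0,0)R 2/2 satisfied
(0,1)R 4/4 satisfied
(0,2)R 3/3 satisfied
(0,4)B 0/2 not
(1,0)R 4/4 satisfied
(1,2)R 4/5 satisfied
(1,3)R 4/6 satisfied
(1,4)R 2/3 satisfied
(2,0)R 2/2 satisfied
(2,1)R 4/5 satisfied
(2,2)B 0/5 not
(2,4)R 4/4 satisfied
(3,2)R 3/4 satisfied
(3,3)R 4/5 satisfied
(3,4)R 3/3 satisfied
(4,0)B 0/1 not
(4,1)R 1/2 not
(4,4)R 2/2 satisfied
Unsatisfied: (0,4), (2,2), (4,0), (4,1) — 4 in total.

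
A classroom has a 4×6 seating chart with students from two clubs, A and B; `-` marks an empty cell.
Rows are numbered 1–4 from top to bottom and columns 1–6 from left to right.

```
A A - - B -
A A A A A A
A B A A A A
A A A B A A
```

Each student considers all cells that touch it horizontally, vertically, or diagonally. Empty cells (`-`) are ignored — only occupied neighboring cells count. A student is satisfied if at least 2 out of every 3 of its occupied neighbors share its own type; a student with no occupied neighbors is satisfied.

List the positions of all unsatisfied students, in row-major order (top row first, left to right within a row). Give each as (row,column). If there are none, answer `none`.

Row 1: (1,1)A 3/3 satisfied · (1,2)A 4/4 satisfied · (1,5)B 0/3 not
Row 2: (2,1)A 4/5 satisfied · (2,2)A 6/7 satisfied · (2,3)A 5/6 satisfied · (2,4)A 5/6 satisfied · (2,5)A 5/6 satisfied · (2,6)A 3/4 satisfied
Row 3: (3,1)A 4/5 satisfied · (3,2)B 0/8 not · (3,3)A 6/8 satisfied · (3,4)A 7/8 satisfied · (3,5)A 7/8 satisfied · (3,6)A 5/5 satisfied
Row 4: (4,1)A 2/3 satisfied · (4,2)A 4/5 satisfied · (4,3)A 3/5 not · (4,4)B 0/5 not · (4,5)A 4/5 satisfied · (4,6)A 3/3 satisfied

(1,5), (3,2), (4,3), (4,4)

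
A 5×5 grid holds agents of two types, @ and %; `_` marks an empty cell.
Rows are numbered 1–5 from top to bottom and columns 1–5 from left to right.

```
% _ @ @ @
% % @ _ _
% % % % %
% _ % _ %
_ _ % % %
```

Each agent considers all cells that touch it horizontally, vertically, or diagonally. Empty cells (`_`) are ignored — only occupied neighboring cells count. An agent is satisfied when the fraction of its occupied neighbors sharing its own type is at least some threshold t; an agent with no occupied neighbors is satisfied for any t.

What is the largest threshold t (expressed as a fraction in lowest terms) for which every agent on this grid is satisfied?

1/3

Row 1: (1,1)% 2/2 · (1,3)@ 2/3 · (1,4)@ 3/3 · (1,5)@ 1/1
Row 2: (2,1)% 4/4 · (2,2)% 5/7 · (2,3)@ 2/6
Row 3: (3,1)% 4/4 · (3,2)% 6/7 · (3,3)% 4/5 · (3,4)% 4/5 · (3,5)% 2/2
Row 4: (4,1)% 2/2 · (4,3)% 5/5 · (4,5)% 4/4
Row 5: (5,3)% 2/2 · (5,4)% 4/4 · (5,5)% 2/2
The smallest same-type fraction is 2/6 at (2,3), which reduces to 1/3. Any threshold above that leaves this agent unsatisfied.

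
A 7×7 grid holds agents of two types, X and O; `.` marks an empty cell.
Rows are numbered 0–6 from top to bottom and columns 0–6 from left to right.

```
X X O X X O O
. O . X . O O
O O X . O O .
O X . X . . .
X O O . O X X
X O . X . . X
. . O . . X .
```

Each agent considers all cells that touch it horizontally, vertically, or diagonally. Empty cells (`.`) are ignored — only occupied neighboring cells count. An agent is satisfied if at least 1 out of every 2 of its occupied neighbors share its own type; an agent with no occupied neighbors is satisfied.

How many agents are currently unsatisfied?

9

Row 0: (0,0)X 1/2 ✓ · (0,1)X 1/3 ✗ · (0,2)O 1/4 ✗ · (0,3)X 2/3 ✓ · (0,4)X 2/4 ✓ · (0,5)O 3/4 ✓ · (0,6)O 3/3 ✓
Row 1: (1,1)O 3/6 ✓ · (1,3)X 3/5 ✓ · (1,5)O 5/6 ✓ · (1,6)O 4/4 ✓
Row 2: (2,0)O 3/4 ✓ · (2,1)O 3/5 ✓ · (2,2)X 3/5 ✓ · (2,4)O 2/4 ✓ · (2,5)O 3/3 ✓
Row 3: (3,0)O 3/5 ✓ · (3,1)X 2/7 ✗ · (3,3)X 1/4 ✗
Row 4: (4,0)X 2/5 ✗ · (4,1)O 3/6 ✓ · (4,2)O 2/5 ✗ · (4,4)O 0/3 ✗ · (4,5)X 2/3 ✓ · (4,6)X 2/2 ✓
Row 5: (5,0)X 1/3 ✗ · (5,1)O 3/5 ✓ · (5,3)X 0/3 ✗ · (5,6)X 3/3 ✓
Row 6: (6,2)O 1/2 ✓ · (6,5)X 1/1 ✓
Unsatisfied: (0,1), (0,2), (3,1), (3,3), (4,0), (4,2), (4,4), (5,0), (5,3) — 9 in total.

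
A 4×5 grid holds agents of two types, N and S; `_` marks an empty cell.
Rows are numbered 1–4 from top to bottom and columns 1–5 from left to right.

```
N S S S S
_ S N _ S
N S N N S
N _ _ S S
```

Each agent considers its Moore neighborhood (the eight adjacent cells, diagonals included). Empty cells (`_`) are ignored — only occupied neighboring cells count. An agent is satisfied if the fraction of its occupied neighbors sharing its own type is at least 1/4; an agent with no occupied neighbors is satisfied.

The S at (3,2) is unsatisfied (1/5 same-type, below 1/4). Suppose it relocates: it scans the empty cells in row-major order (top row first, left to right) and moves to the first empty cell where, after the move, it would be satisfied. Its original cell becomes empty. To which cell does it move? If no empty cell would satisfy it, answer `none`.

(2,1)

Vacating (3,2). Empty cells in order:
  (2,1): 2/4 same-type → satisfied — stop here.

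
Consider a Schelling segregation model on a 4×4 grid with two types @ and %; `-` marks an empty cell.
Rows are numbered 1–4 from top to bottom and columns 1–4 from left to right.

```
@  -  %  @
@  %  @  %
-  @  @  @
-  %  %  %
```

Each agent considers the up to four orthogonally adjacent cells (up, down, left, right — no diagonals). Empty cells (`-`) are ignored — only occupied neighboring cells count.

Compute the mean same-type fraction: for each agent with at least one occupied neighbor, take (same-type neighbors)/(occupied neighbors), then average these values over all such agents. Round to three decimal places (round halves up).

(1,1)@ 1/1
(1,3)% 0/2
(1,4)@ 0/2
(2,1)@ 1/2
(2,2)% 0/3
(2,3)@ 1/4
(2,4)% 0/3
(3,2)@ 1/3
(3,3)@ 3/4
(3,4)@ 1/3
(4,2)% 1/2
(4,3)% 2/3
(4,4)% 1/2
Sum over 13 agents: 1/1 + 0/2 + 0/2 + 1/2 + 0/3 + 1/4 + 0/3 + 1/3 + 3/4 + 1/3 + 1/2 + 2/3 + 1/2 = 29/6; mean = 29/6 ÷ 13 = 29/78 = 0.371794… → 0.372.

0.372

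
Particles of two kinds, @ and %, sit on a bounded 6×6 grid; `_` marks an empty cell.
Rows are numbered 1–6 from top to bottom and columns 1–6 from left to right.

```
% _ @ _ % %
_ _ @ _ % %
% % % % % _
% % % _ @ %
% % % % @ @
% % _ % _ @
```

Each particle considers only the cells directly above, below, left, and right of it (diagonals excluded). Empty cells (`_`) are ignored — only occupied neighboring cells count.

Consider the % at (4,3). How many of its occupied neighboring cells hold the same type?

3

Occupied neighbors of (4,3): (3,3)=%, (5,3)=%, (4,2)=%.
Same type (%): 3 of 3.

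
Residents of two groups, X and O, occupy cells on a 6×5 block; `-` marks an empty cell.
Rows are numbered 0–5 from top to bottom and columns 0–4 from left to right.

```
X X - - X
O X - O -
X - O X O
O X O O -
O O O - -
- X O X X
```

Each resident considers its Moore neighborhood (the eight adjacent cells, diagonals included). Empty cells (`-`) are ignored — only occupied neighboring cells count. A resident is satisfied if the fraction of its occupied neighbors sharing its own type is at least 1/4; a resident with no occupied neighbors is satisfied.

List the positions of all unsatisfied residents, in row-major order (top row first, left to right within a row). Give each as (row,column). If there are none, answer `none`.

(0,0)X 2/3 ✓
(0,1)X 2/3 ✓
(0,4)X 0/1 ✗
(1,0)O 0/4 ✗
(1,1)X 3/5 ✓
(1,3)O 2/4 ✓
(2,0)X 2/4 ✓
(2,2)O 3/6 ✓
(2,3)X 0/5 ✗
(2,4)O 2/3 ✓
(3,0)O 2/4 ✓
(3,1)X 1/7 ✗
(3,2)O 4/6 ✓
(3,3)O 4/5 ✓
(4,0)O 2/4 ✓
(4,1)O 5/7 ✓
(4,2)O 4/7 ✓
(5,1)X 0/4 ✗
(5,2)O 2/4 ✓
(5,3)X 1/3 ✓
(5,4)X 1/1 ✓

(0,4), (1,0), (2,3), (3,1), (5,1)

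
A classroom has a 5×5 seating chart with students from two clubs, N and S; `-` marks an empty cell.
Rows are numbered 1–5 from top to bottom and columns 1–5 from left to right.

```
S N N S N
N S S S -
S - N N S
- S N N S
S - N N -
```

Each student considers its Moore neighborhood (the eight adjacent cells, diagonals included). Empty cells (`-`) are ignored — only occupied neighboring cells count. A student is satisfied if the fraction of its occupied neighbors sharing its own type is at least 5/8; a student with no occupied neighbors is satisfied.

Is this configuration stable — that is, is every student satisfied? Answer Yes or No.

No

(1,1)S 1/3 unhappy
(1,2)N 2/5 unhappy
(1,3)N 1/5 unhappy
(1,4)S 2/4 unhappy
(1,5)N 0/2 unhappy
(2,1)N 1/4 unhappy
(2,2)S 3/7 unhappy
(2,3)S 3/7 unhappy
(2,4)S 3/7 unhappy
(3,1)S 2/3 ok
(3,3)N 3/7 unhappy
(3,4)N 3/7 unhappy
(3,5)S 2/4 unhappy
(4,2)S 2/5 unhappy
(4,3)N 5/6 ok
(4,4)N 5/7 ok
(4,5)S 1/4 unhappy
(5,1)S 1/1 ok
(5,3)N 3/4 ok
(5,4)N 3/4 ok
For instance (1,1) has only 1/3 same-type neighbors, below 5/8.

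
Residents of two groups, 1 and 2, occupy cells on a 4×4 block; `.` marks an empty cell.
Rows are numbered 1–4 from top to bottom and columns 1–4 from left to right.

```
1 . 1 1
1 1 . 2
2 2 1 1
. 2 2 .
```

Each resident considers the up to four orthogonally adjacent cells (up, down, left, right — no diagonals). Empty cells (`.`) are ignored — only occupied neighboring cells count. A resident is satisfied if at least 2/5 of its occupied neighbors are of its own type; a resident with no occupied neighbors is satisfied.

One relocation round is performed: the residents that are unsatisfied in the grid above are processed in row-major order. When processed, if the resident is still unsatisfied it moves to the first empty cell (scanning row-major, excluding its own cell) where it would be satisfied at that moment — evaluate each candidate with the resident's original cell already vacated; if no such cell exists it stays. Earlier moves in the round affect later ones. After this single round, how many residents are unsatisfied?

Initially unsatisfied (in order): (2,4), (3,3).
  (2,4) → (4,1).
  (3,3) → (1,2).
Resulting grid:
1 1 1 1
1 1 . .
2 2 . 1
2 2 2 .
All satisfied now.

0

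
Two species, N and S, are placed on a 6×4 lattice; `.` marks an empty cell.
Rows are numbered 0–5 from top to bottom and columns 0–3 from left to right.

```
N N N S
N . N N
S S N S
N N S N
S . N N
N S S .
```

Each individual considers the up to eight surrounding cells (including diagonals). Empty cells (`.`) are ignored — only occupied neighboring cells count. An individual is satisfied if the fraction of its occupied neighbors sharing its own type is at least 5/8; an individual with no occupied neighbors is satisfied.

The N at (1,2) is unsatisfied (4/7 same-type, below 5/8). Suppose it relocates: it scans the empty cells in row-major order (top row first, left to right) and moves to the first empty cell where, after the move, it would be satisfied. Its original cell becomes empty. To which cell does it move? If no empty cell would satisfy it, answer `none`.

(1,1)

Vacating (1,2). Empty cells in order:
  (1,1): 5/7 same-type → satisfied — stop here.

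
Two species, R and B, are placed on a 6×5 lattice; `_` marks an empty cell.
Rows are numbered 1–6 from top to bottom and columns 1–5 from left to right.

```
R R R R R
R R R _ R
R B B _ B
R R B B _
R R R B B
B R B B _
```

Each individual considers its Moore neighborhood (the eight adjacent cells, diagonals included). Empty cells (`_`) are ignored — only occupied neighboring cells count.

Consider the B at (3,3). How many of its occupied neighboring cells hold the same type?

3

Occupied neighbors of (3,3): (2,2)=R, (2,3)=R, (3,2)=B, (4,2)=R, (4,3)=B, (4,4)=B.
Same type (B): 3 of 6.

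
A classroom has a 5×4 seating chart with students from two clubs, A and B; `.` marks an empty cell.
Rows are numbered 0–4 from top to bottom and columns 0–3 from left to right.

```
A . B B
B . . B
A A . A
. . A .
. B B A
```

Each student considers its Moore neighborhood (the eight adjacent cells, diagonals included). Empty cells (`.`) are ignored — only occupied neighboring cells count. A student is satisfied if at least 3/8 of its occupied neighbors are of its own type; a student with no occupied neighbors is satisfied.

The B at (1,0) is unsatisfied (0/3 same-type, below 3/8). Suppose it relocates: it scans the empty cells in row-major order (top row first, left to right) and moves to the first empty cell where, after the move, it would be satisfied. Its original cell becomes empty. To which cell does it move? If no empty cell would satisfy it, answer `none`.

(0,1)

Vacating (1,0). Empty cells in order:
  (0,1): 1/2 same-type → satisfied — stop here.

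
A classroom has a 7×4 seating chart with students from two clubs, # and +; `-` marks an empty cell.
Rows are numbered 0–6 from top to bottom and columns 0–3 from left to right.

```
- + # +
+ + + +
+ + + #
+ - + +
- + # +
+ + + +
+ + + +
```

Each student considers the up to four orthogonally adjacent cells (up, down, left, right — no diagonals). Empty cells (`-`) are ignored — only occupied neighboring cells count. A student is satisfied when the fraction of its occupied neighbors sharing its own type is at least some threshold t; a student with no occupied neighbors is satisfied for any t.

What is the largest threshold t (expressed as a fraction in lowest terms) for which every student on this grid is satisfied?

0/1

Row 0: (0,1)+ 1/2 · (0,2)# 0/3 · (0,3)+ 1/2
Row 1: (1,0)+ 2/2 · (1,1)+ 4/4 · (1,2)+ 3/4 · (1,3)+ 2/3
Row 2: (2,0)+ 3/3 · (2,1)+ 3/3 · (2,2)+ 3/4 · (2,3)# 0/3
Row 3: (3,0)+ 1/1 · (3,2)+ 2/3 · (3,3)+ 2/3
Row 4: (4,1)+ 1/2 · (4,2)# 0/4 · (4,3)+ 2/3
Row 5: (5,0)+ 2/2 · (5,1)+ 4/4 · (5,2)+ 3/4 · (5,3)+ 3/3
Row 6: (6,0)+ 2/2 · (6,1)+ 3/3 · (6,2)+ 3/3 · (6,3)+ 2/2
The smallest same-type fraction is 0/3 at (0,2), which reduces to 0/1. Any threshold above that leaves this student unsatisfied.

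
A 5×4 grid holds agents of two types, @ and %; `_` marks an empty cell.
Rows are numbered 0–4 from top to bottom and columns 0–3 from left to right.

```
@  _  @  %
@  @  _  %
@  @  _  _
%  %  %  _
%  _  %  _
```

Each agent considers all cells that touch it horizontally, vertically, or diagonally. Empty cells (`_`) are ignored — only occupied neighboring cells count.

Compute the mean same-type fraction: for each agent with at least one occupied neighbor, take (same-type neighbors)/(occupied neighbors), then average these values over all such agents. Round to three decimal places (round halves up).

0.713

Row 0: (0,0)@ 2/2 · (0,2)@ 1/3 · (0,3)% 1/2
Row 1: (1,0)@ 4/4 · (1,1)@ 5/5 · (1,3)% 1/2
Row 2: (2,0)@ 3/5 · (2,1)@ 3/6
Row 3: (3,0)% 2/4 · (3,1)% 4/6 · (3,2)% 2/3
Row 4: (4,0)% 2/2 · (4,2)% 2/2
Sum over 13 agents: 2/2 + 1/3 + 1/2 + 4/4 + 5/5 + 1/2 + 3/5 + 3/6 + 2/4 + 4/6 + 2/3 + 2/2 + 2/2 = 139/15; mean = 139/15 ÷ 13 = 139/195 = 0.712820… → 0.713.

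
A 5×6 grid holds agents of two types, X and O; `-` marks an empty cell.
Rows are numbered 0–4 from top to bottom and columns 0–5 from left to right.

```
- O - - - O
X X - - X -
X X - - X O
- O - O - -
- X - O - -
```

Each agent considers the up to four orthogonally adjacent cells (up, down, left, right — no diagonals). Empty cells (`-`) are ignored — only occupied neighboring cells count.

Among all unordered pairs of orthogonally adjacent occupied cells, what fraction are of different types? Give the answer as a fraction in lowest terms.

Scan each occupied cell's neighbors to the right and below so each pair is counted once.
From row 0: 1 unlike of 1 pairs (running 1/1).
From row 1: 0 unlike of 4 pairs (running 1/5).
From row 2: 2 unlike of 3 pairs (running 3/8).
From row 3: 1 unlike of 2 pairs (running 4/10).
Total adjacent occupied pairs: 10; unlike-type pairs: 4.
4/10 reduces to 2/5.

2/5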